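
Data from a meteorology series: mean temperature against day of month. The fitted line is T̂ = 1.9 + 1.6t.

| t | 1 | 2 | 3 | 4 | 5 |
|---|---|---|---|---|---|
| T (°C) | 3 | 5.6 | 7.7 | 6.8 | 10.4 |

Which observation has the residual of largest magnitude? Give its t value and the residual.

t=1: T̂ = 1.9 + 1.6·1 = 3.5; r = 3 − 3.5 = -0.5
t=2: T̂ = 1.9 + 1.6·2 = 5.1; r = 5.6 − 5.1 = 0.5
t=3: T̂ = 1.9 + 1.6·3 = 6.7; r = 7.7 − 6.7 = 1
t=4: T̂ = 1.9 + 1.6·4 = 8.3; r = 6.8 − 8.3 = -1.5
t=5: T̂ = 1.9 + 1.6·5 = 9.9; r = 10.4 − 9.9 = 0.5
Largest |r| is 1.5 at t = 4, residual -1.5.

t = 4, r = -1.5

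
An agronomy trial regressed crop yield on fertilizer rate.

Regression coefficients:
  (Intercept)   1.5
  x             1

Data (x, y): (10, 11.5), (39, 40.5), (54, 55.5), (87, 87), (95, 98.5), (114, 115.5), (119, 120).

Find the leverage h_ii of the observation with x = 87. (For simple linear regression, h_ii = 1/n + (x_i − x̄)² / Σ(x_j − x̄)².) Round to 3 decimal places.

x̄ = (10 + 39 + 54 + 87 + 95 + 114 + 119)/7 = 74
Σ(x − x̄)² = 4096 + 1225 + 400 + 169 + 441 + 1600 + 2025 = 9956
h = 1/7 + (13)²/9956 = 0.142857 + 0.0169747 = 0.160

h = 0.160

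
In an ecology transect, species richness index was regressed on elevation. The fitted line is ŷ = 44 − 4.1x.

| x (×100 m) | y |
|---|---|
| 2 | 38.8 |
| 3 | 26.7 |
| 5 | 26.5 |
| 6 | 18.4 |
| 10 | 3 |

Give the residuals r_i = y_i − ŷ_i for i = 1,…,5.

x=2: ŷ = 44 − 4.1·2 = 35.8; r = 38.8 − 35.8 = 3
x=3: ŷ = 44 − 4.1·3 = 31.7; r = 26.7 − 31.7 = -5
x=5: ŷ = 44 − 4.1·5 = 23.5; r = 26.5 − 23.5 = 3
x=6: ŷ = 44 − 4.1·6 = 19.4; r = 18.4 − 19.4 = -1
x=10: ŷ = 44 − 4.1·10 = 3; r = 3 − 3 = 0

3, -5, 3, -1, 0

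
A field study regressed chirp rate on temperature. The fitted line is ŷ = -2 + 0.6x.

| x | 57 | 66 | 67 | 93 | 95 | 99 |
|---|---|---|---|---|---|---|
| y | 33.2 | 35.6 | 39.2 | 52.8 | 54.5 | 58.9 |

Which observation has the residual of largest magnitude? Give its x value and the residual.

x = 66, e = -2

x=57: ŷ = -2 + 0.6·57 = 32.2; e = 33.2 − 32.2 = 1
x=66: ŷ = -2 + 0.6·66 = 37.6; e = 35.6 − 37.6 = -2
x=67: ŷ = -2 + 0.6·67 = 38.2; e = 39.2 − 38.2 = 1
x=93: ŷ = -2 + 0.6·93 = 53.8; e = 52.8 − 53.8 = -1
x=95: ŷ = -2 + 0.6·95 = 55; e = 54.5 − 55 = -0.5
x=99: ŷ = -2 + 0.6·99 = 57.4; e = 58.9 − 57.4 = 1.5
Largest |e| is 2 at x = 66, residual -2.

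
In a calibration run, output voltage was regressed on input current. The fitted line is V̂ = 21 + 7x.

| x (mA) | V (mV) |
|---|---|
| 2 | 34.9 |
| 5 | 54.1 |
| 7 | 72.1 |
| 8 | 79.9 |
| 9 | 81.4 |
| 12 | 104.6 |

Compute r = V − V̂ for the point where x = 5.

r = -1.9

V̂ = 21 + 7·5 = 56
r = 54.1 − 56 = -1.9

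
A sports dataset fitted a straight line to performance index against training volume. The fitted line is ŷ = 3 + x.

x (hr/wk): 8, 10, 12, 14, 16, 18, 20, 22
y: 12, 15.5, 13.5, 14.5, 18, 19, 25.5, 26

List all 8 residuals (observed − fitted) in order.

x=8: ŷ = 3 + 8 = 11; r = 12 − 11 = 1
x=10: ŷ = 3 + 10 = 13; r = 15.5 − 13 = 2.5
x=12: ŷ = 3 + 12 = 15; r = 13.5 − 15 = -1.5
x=14: ŷ = 3 + 14 = 17; r = 14.5 − 17 = -2.5
x=16: ŷ = 3 + 16 = 19; r = 18 − 19 = -1
x=18: ŷ = 3 + 18 = 21; r = 19 − 21 = -2
x=20: ŷ = 3 + 20 = 23; r = 25.5 − 23 = 2.5
x=22: ŷ = 3 + 22 = 25; r = 26 − 25 = 1

1, 2.5, -1.5, -2.5, -1, -2, 2.5, 1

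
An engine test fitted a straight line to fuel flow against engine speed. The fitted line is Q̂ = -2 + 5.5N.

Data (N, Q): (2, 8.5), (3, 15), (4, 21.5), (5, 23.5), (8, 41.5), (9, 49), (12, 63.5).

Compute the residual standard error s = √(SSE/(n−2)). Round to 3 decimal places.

s = 1.378

N=2: Q̂ = -2 + 5.5·2 = 9; e = 8.5 − 9 = -0.5
N=3: Q̂ = -2 + 5.5·3 = 14.5; e = 15 − 14.5 = 0.5
N=4: Q̂ = -2 + 5.5·4 = 20; e = 21.5 − 20 = 1.5
N=5: Q̂ = -2 + 5.5·5 = 25.5; e = 23.5 − 25.5 = -2
N=8: Q̂ = -2 + 5.5·8 = 42; e = 41.5 − 42 = -0.5
N=9: Q̂ = -2 + 5.5·9 = 47.5; e = 49 − 47.5 = 1.5
N=12: Q̂ = -2 + 5.5·12 = 64; e = 63.5 − 64 = -0.5
SSE = 0.25 + 0.25 + 2.25 + 4 + 0.25 + 2.25 + 0.25 = 9.5
s = √(9.5/5) = √1.9 ≈ 1.378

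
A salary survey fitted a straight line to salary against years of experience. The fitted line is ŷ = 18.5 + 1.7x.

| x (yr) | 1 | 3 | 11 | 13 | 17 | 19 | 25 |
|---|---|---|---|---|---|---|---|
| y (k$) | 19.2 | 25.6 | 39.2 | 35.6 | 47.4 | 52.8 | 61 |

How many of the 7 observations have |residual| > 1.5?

x=1: ŷ = 18.5 + 1.7·1 = 20.2; e = 19.2 − 20.2 = -1
x=3: ŷ = 18.5 + 1.7·3 = 23.6; e = 25.6 − 23.6 = 2
x=11: ŷ = 18.5 + 1.7·11 = 37.2; e = 39.2 − 37.2 = 2
x=13: ŷ = 18.5 + 1.7·13 = 40.6; e = 35.6 − 40.6 = -5
x=17: ŷ = 18.5 + 1.7·17 = 47.4; e = 47.4 − 47.4 = 0
x=19: ŷ = 18.5 + 1.7·19 = 50.8; e = 52.8 − 50.8 = 2
x=25: ŷ = 18.5 + 1.7·25 = 61; e = 61 − 61 = 0
|e| > 1.5: x=3 (|e|=2), x=11 (|e|=2), x=13 (|e|=5), x=19 (|e|=2) → 4

4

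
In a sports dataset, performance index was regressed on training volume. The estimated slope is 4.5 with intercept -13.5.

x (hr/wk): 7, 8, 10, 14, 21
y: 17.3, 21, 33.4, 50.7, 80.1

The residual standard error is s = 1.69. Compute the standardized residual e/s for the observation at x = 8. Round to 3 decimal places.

ŷ = -13.5 + 4.5·8 = 22.5
e = 21 − 22.5 = -1.5
e/s = -1.5 / 1.69 = -0.888

-0.888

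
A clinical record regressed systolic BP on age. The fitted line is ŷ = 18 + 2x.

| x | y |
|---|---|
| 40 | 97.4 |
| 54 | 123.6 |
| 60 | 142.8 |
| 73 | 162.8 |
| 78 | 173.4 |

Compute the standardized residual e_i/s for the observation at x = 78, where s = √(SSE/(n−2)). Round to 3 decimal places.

-0.187

x=40: ŷ = 18 + 2·40 = 98; e = 97.4 − 98 = -0.6
x=54: ŷ = 18 + 2·54 = 126; e = 123.6 − 126 = -2.4
x=60: ŷ = 18 + 2·60 = 138; e = 142.8 − 138 = 4.8
x=73: ŷ = 18 + 2·73 = 164; e = 162.8 − 164 = -1.2
x=78: ŷ = 18 + 2·78 = 174; e = 173.4 − 174 = -0.6
SSE = 0.36 + 5.76 + 23.04 + 1.44 + 0.36 = 30.96
s = √(30.96/3) = 3.21248
e/s = -0.6 / 3.21248 = -0.187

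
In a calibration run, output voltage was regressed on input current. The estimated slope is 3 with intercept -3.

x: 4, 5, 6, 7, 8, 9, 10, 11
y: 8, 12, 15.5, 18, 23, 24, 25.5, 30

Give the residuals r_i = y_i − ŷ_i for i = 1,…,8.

-1, 0, 0.5, 0, 2, 0, -1.5, 0

x=4: ŷ = -3 + 3·4 = 9; r = 8 − 9 = -1
x=5: ŷ = -3 + 3·5 = 12; r = 12 − 12 = 0
x=6: ŷ = -3 + 3·6 = 15; r = 15.5 − 15 = 0.5
x=7: ŷ = -3 + 3·7 = 18; r = 18 − 18 = 0
x=8: ŷ = -3 + 3·8 = 21; r = 23 − 21 = 2
x=9: ŷ = -3 + 3·9 = 24; r = 24 − 24 = 0
x=10: ŷ = -3 + 3·10 = 27; r = 25.5 − 27 = -1.5
x=11: ŷ = -3 + 3·11 = 30; r = 30 − 30 = 0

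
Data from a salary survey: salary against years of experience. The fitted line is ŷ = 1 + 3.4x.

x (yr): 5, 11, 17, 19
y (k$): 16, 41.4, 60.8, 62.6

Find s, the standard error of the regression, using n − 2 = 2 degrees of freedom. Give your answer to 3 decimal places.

x=5: ŷ = 1 + 3.4·5 = 18; r = 16 − 18 = -2
x=11: ŷ = 1 + 3.4·11 = 38.4; r = 41.4 − 38.4 = 3
x=17: ŷ = 1 + 3.4·17 = 58.8; r = 60.8 − 58.8 = 2
x=19: ŷ = 1 + 3.4·19 = 65.6; r = 62.6 − 65.6 = -3
SSE = 4 + 9 + 4 + 9 = 26
s = √(26/2) = √13 ≈ 3.606

s = 3.606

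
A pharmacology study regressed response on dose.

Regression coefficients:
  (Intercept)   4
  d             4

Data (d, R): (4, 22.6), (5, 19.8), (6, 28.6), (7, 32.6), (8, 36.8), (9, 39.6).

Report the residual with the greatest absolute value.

d=4: R̂ = 4 + 4·4 = 20; e = 22.6 − 20 = 2.6
d=5: R̂ = 4 + 4·5 = 24; e = 19.8 − 24 = -4.2
d=6: R̂ = 4 + 4·6 = 28; e = 28.6 − 28 = 0.6
d=7: R̂ = 4 + 4·7 = 32; e = 32.6 − 32 = 0.6
d=8: R̂ = 4 + 4·8 = 36; e = 36.8 − 36 = 0.8
d=9: R̂ = 4 + 4·9 = 40; e = 39.6 − 40 = -0.4
Largest |e| is 4.2 at d = 5, residual -4.2.

e = -4.2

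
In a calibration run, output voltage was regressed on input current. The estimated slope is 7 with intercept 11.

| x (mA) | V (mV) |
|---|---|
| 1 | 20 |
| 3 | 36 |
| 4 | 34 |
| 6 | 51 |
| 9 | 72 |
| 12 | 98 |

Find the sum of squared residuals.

SSE = 62

x=1: ŷ = 11 + 7·1 = 18; e = 20 − 18 = 2
x=3: ŷ = 11 + 7·3 = 32; e = 36 − 32 = 4
x=4: ŷ = 11 + 7·4 = 39; e = 34 − 39 = -5
x=6: ŷ = 11 + 7·6 = 53; e = 51 − 53 = -2
x=9: ŷ = 11 + 7·9 = 74; e = 72 − 74 = -2
x=12: ŷ = 11 + 7·12 = 95; e = 98 − 95 = 3
SSE = 4 + 16 + 25 + 4 + 4 + 9 = 62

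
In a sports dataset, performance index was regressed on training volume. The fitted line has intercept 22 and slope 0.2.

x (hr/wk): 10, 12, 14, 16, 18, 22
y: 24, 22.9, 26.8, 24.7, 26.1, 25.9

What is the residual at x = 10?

ŷ = 22 + 0.2·10 = 24
e = 24 − 24 = 0

e = 0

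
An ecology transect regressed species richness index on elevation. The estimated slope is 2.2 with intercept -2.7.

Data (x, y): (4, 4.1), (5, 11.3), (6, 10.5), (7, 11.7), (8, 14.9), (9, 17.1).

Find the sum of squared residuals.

x=4: ŷ = -2.7 + 2.2·4 = 6.1; e = 4.1 − 6.1 = -2
x=5: ŷ = -2.7 + 2.2·5 = 8.3; e = 11.3 − 8.3 = 3
x=6: ŷ = -2.7 + 2.2·6 = 10.5; e = 10.5 − 10.5 = 0
x=7: ŷ = -2.7 + 2.2·7 = 12.7; e = 11.7 − 12.7 = -1
x=8: ŷ = -2.7 + 2.2·8 = 14.9; e = 14.9 − 14.9 = 0
x=9: ŷ = -2.7 + 2.2·9 = 17.1; e = 17.1 − 17.1 = 0
SSE = 4 + 9 + 0 + 1 + 0 + 0 = 14

SSE = 14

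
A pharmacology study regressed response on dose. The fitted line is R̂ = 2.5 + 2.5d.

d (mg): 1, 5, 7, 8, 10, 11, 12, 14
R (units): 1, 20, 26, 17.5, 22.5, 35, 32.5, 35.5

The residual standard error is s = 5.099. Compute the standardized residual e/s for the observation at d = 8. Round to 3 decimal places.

-0.981

R̂ = 2.5 + 2.5·8 = 22.5
e = 17.5 − 22.5 = -5
e/s = -5 / 5.099 = -0.981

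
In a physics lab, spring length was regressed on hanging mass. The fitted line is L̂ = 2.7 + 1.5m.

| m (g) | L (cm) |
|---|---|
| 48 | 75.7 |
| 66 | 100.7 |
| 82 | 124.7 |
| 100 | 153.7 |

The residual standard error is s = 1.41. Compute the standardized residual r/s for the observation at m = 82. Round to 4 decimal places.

L̂ = 2.7 + 1.5·82 = 125.7
r = 124.7 − 125.7 = -1
r/s = -1 / 1.41 = -0.7092

-0.7092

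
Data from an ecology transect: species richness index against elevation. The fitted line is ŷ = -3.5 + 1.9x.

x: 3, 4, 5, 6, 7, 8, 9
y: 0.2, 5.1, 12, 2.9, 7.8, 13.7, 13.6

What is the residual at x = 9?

r = 0

ŷ = -3.5 + 1.9·9 = 13.6
r = 13.6 − 13.6 = 0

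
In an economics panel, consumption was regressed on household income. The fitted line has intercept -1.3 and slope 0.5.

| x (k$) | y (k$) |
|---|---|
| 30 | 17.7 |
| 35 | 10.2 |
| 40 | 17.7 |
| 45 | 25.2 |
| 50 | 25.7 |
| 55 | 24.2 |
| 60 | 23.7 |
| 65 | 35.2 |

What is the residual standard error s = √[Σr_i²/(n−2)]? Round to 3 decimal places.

s = 4.435

x=30: ŷ = -1.3 + 0.5·30 = 13.7; r = 17.7 − 13.7 = 4
x=35: ŷ = -1.3 + 0.5·35 = 16.2; r = 10.2 − 16.2 = -6
x=40: ŷ = -1.3 + 0.5·40 = 18.7; r = 17.7 − 18.7 = -1
x=45: ŷ = -1.3 + 0.5·45 = 21.2; r = 25.2 − 21.2 = 4
x=50: ŷ = -1.3 + 0.5·50 = 23.7; r = 25.7 − 23.7 = 2
x=55: ŷ = -1.3 + 0.5·55 = 26.2; r = 24.2 − 26.2 = -2
x=60: ŷ = -1.3 + 0.5·60 = 28.7; r = 23.7 − 28.7 = -5
x=65: ŷ = -1.3 + 0.5·65 = 31.2; r = 35.2 − 31.2 = 4
SSE = 16 + 36 + 1 + 16 + 4 + 4 + 25 + 16 = 118
s = √(118/6) = √19.6667 ≈ 4.435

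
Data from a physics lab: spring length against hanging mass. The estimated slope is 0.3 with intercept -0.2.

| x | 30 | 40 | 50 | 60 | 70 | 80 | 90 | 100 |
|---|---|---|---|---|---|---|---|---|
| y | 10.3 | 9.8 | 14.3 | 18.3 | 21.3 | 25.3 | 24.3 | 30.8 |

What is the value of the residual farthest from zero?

r = -2.5

x=30: ŷ = -0.2 + 0.3·30 = 8.8; r = 10.3 − 8.8 = 1.5
x=40: ŷ = -0.2 + 0.3·40 = 11.8; r = 9.8 − 11.8 = -2
x=50: ŷ = -0.2 + 0.3·50 = 14.8; r = 14.3 − 14.8 = -0.5
x=60: ŷ = -0.2 + 0.3·60 = 17.8; r = 18.3 − 17.8 = 0.5
x=70: ŷ = -0.2 + 0.3·70 = 20.8; r = 21.3 − 20.8 = 0.5
x=80: ŷ = -0.2 + 0.3·80 = 23.8; r = 25.3 − 23.8 = 1.5
x=90: ŷ = -0.2 + 0.3·90 = 26.8; r = 24.3 − 26.8 = -2.5
x=100: ŷ = -0.2 + 0.3·100 = 29.8; r = 30.8 − 29.8 = 1
Largest |r| is 2.5 at x = 90, residual -2.5.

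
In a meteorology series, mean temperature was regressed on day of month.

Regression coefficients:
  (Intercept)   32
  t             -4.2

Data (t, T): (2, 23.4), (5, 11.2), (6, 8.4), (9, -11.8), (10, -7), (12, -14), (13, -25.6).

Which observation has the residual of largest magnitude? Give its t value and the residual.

t=2: T̂ = 32 − 4.2·2 = 23.6; r = 23.4 − 23.6 = -0.2
t=5: T̂ = 32 − 4.2·5 = 11; r = 11.2 − 11 = 0.2
t=6: T̂ = 32 − 4.2·6 = 6.8; r = 8.4 − 6.8 = 1.6
t=9: T̂ = 32 − 4.2·9 = -5.8; r = -11.8 − (-5.8) = -6
t=10: T̂ = 32 − 4.2·10 = -10; r = -7 − (-10) = 3
t=12: T̂ = 32 − 4.2·12 = -18.4; r = -14 − (-18.4) = 4.4
t=13: T̂ = 32 − 4.2·13 = -22.6; r = -25.6 − (-22.6) = -3
Largest |r| is 6 at t = 9, residual -6.

t = 9, r = -6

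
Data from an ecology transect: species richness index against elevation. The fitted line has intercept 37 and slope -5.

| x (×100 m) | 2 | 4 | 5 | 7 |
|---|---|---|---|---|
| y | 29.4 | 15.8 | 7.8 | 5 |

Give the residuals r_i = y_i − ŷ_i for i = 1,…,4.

2.4, -1.2, -4.2, 3

x=2: ŷ = 37 − 5·2 = 27; r = 29.4 − 27 = 2.4
x=4: ŷ = 37 − 5·4 = 17; r = 15.8 − 17 = -1.2
x=5: ŷ = 37 − 5·5 = 12; r = 7.8 − 12 = -4.2
x=7: ŷ = 37 − 5·7 = 2; r = 5 − 2 = 3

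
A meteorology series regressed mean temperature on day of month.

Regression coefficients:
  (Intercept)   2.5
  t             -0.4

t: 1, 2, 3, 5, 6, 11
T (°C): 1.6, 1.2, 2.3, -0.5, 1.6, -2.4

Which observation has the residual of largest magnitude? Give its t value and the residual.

t = 6, r = 1.5

t=1: T̂ = 2.5 − 0.4·1 = 2.1; r = 1.6 − 2.1 = -0.5
t=2: T̂ = 2.5 − 0.4·2 = 1.7; r = 1.2 − 1.7 = -0.5
t=3: T̂ = 2.5 − 0.4·3 = 1.3; r = 2.3 − 1.3 = 1
t=5: T̂ = 2.5 − 0.4·5 = 0.5; r = -0.5 − 0.5 = -1
t=6: T̂ = 2.5 − 0.4·6 = 0.1; r = 1.6 − 0.1 = 1.5
t=11: T̂ = 2.5 − 0.4·11 = -1.9; r = -2.4 − (-1.9) = -0.5
Largest |r| is 1.5 at t = 6, residual 1.5.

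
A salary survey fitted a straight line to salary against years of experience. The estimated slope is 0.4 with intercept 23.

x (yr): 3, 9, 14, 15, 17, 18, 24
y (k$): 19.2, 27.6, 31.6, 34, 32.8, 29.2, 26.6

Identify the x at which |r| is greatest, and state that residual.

x=3: ŷ = 23 + 0.4·3 = 24.2; r = 19.2 − 24.2 = -5
x=9: ŷ = 23 + 0.4·9 = 26.6; r = 27.6 − 26.6 = 1
x=14: ŷ = 23 + 0.4·14 = 28.6; r = 31.6 − 28.6 = 3
x=15: ŷ = 23 + 0.4·15 = 29; r = 34 − 29 = 5
x=17: ŷ = 23 + 0.4·17 = 29.8; r = 32.8 − 29.8 = 3
x=18: ŷ = 23 + 0.4·18 = 30.2; r = 29.2 − 30.2 = -1
x=24: ŷ = 23 + 0.4·24 = 32.6; r = 26.6 − 32.6 = -6
Largest |r| is 6 at x = 24, residual -6.

x = 24, r = -6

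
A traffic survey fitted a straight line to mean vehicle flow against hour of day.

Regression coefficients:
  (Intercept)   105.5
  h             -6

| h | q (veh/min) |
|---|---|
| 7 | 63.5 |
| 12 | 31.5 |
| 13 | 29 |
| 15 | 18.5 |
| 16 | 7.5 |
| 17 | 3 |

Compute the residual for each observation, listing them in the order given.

0, -2, 1.5, 3, -2, -0.5

h=7: ŷ = 105.5 − 6·7 = 63.5; e = 63.5 − 63.5 = 0
h=12: ŷ = 105.5 − 6·12 = 33.5; e = 31.5 − 33.5 = -2
h=13: ŷ = 105.5 − 6·13 = 27.5; e = 29 − 27.5 = 1.5
h=15: ŷ = 105.5 − 6·15 = 15.5; e = 18.5 − 15.5 = 3
h=16: ŷ = 105.5 − 6·16 = 9.5; e = 7.5 − 9.5 = -2
h=17: ŷ = 105.5 − 6·17 = 3.5; e = 3 − 3.5 = -0.5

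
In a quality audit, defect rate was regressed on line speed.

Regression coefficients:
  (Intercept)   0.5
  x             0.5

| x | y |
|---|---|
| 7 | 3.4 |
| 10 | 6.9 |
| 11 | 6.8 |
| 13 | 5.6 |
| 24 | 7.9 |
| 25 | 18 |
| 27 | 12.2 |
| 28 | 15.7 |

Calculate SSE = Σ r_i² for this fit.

x=7: ŷ = 0.5 + 0.5·7 = 4; r = 3.4 − 4 = -0.6
x=10: ŷ = 0.5 + 0.5·10 = 5.5; r = 6.9 − 5.5 = 1.4
x=11: ŷ = 0.5 + 0.5·11 = 6; r = 6.8 − 6 = 0.8
x=13: ŷ = 0.5 + 0.5·13 = 7; r = 5.6 − 7 = -1.4
x=24: ŷ = 0.5 + 0.5·24 = 12.5; r = 7.9 − 12.5 = -4.6
x=25: ŷ = 0.5 + 0.5·25 = 13; r = 18 − 13 = 5
x=27: ŷ = 0.5 + 0.5·27 = 14; r = 12.2 − 14 = -1.8
x=28: ŷ = 0.5 + 0.5·28 = 14.5; r = 15.7 − 14.5 = 1.2
SSE = 0.36 + 1.96 + 0.64 + 1.96 + 21.16 + 25 + 3.24 + 1.44 = 55.76

SSE = 55.76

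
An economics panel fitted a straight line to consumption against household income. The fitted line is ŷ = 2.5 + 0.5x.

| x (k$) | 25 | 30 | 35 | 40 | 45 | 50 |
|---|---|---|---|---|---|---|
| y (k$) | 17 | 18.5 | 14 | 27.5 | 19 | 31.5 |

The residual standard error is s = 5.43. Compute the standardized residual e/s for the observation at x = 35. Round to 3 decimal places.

ŷ = 2.5 + 0.5·35 = 20
e = 14 − 20 = -6
e/s = -6 / 5.43 = -1.105

-1.105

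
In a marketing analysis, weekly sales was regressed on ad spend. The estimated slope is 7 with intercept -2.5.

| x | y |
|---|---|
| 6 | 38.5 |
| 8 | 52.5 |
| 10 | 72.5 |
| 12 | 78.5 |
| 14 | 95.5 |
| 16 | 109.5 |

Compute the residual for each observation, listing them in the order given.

x=6: ŷ = -2.5 + 7·6 = 39.5; r = 38.5 − 39.5 = -1
x=8: ŷ = -2.5 + 7·8 = 53.5; r = 52.5 − 53.5 = -1
x=10: ŷ = -2.5 + 7·10 = 67.5; r = 72.5 − 67.5 = 5
x=12: ŷ = -2.5 + 7·12 = 81.5; r = 78.5 − 81.5 = -3
x=14: ŷ = -2.5 + 7·14 = 95.5; r = 95.5 − 95.5 = 0
x=16: ŷ = -2.5 + 7·16 = 109.5; r = 109.5 − 109.5 = 0

-1, -1, 5, -3, 0, 0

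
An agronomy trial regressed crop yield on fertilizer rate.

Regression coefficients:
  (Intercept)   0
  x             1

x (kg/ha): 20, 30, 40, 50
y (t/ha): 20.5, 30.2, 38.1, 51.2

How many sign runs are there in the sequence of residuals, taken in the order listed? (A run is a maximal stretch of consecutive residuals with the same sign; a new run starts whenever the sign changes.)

x=20: ŷ = 20 = 20; r = 20.5 − 20 = 0.5
x=30: ŷ = 30 = 30; r = 30.2 − 30 = 0.2
x=40: ŷ = 40 = 40; r = 38.1 − 40 = -1.9
x=50: ŷ = 50 = 50; r = 51.2 − 50 = 1.2
Signs: + + − +
Runs: +×2, −×1, +×1 → 3

3 runs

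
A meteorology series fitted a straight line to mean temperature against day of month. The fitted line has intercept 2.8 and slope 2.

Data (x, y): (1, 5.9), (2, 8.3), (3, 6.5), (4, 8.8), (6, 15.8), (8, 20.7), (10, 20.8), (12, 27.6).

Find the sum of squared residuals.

x=1: ŷ = 2.8 + 2·1 = 4.8; e = 5.9 − 4.8 = 1.1
x=2: ŷ = 2.8 + 2·2 = 6.8; e = 8.3 − 6.8 = 1.5
x=3: ŷ = 2.8 + 2·3 = 8.8; e = 6.5 − 8.8 = -2.3
x=4: ŷ = 2.8 + 2·4 = 10.8; e = 8.8 − 10.8 = -2
x=6: ŷ = 2.8 + 2·6 = 14.8; e = 15.8 − 14.8 = 1
x=8: ŷ = 2.8 + 2·8 = 18.8; e = 20.7 − 18.8 = 1.9
x=10: ŷ = 2.8 + 2·10 = 22.8; e = 20.8 − 22.8 = -2
x=12: ŷ = 2.8 + 2·12 = 26.8; e = 27.6 − 26.8 = 0.8
SSE = 1.21 + 2.25 + 5.29 + 4 + 1 + 3.61 + 4 + 0.64 = 22

SSE = 22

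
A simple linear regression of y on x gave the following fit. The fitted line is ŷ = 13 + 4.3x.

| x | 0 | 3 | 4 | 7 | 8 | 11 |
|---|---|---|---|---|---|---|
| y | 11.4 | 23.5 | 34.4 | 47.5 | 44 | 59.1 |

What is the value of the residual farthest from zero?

x=0: ŷ = 13 + 4.3·0 = 13; e = 11.4 − 13 = -1.6
x=3: ŷ = 13 + 4.3·3 = 25.9; e = 23.5 − 25.9 = -2.4
x=4: ŷ = 13 + 4.3·4 = 30.2; e = 34.4 − 30.2 = 4.2
x=7: ŷ = 13 + 4.3·7 = 43.1; e = 47.5 − 43.1 = 4.4
x=8: ŷ = 13 + 4.3·8 = 47.4; e = 44 − 47.4 = -3.4
x=11: ŷ = 13 + 4.3·11 = 60.3; e = 59.1 − 60.3 = -1.2
Largest |e| is 4.4 at x = 7, residual 4.4.

e = 4.4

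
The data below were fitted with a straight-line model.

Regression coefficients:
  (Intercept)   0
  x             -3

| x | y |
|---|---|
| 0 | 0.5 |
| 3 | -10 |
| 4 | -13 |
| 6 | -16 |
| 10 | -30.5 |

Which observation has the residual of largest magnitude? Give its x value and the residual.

x = 6, r = 2

x=0: ŷ = −3·0 = 0; r = 0.5 − 0 = 0.5
x=3: ŷ = −3·3 = -9; r = -10 − (-9) = -1
x=4: ŷ = −3·4 = -12; r = -13 − (-12) = -1
x=6: ŷ = −3·6 = -18; r = -16 − (-18) = 2
x=10: ŷ = −3·10 = -30; r = -30.5 − (-30) = -0.5
Largest |r| is 2 at x = 6, residual 2.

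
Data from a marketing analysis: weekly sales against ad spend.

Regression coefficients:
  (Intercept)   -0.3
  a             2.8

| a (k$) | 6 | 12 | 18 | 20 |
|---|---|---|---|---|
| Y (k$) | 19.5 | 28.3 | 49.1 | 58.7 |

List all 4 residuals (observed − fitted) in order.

a=6: ŷ = -0.3 + 2.8·6 = 16.5; r = 19.5 − 16.5 = 3
a=12: ŷ = -0.3 + 2.8·12 = 33.3; r = 28.3 − 33.3 = -5
a=18: ŷ = -0.3 + 2.8·18 = 50.1; r = 49.1 − 50.1 = -1
a=20: ŷ = -0.3 + 2.8·20 = 55.7; r = 58.7 − 55.7 = 3

3, -5, -1, 3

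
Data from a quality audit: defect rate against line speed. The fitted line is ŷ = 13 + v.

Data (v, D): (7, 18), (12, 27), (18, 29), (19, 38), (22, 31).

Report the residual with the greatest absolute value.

v=7: ŷ = 13 + 7 = 20; r = 18 − 20 = -2
v=12: ŷ = 13 + 12 = 25; r = 27 − 25 = 2
v=18: ŷ = 13 + 18 = 31; r = 29 − 31 = -2
v=19: ŷ = 13 + 19 = 32; r = 38 − 32 = 6
v=22: ŷ = 13 + 22 = 35; r = 31 − 35 = -4
Largest |r| is 6 at v = 19, residual 6.

r = 6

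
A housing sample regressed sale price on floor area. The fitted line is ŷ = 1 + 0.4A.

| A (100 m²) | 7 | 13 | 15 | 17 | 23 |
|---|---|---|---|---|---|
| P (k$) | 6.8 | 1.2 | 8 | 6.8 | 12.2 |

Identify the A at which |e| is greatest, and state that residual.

A = 13, e = -5

A=7: ŷ = 1 + 0.4·7 = 3.8; e = 6.8 − 3.8 = 3
A=13: ŷ = 1 + 0.4·13 = 6.2; e = 1.2 − 6.2 = -5
A=15: ŷ = 1 + 0.4·15 = 7; e = 8 − 7 = 1
A=17: ŷ = 1 + 0.4·17 = 7.8; e = 6.8 − 7.8 = -1
A=23: ŷ = 1 + 0.4·23 = 10.2; e = 12.2 − 10.2 = 2
Largest |e| is 5 at A = 13, residual -5.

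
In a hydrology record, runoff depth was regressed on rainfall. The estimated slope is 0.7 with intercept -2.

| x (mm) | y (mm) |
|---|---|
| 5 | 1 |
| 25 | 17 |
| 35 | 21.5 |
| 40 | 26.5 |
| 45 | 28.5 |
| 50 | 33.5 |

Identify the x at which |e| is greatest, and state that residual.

x = 25, e = 1.5

x=5: ŷ = -2 + 0.7·5 = 1.5; e = 1 − 1.5 = -0.5
x=25: ŷ = -2 + 0.7·25 = 15.5; e = 17 − 15.5 = 1.5
x=35: ŷ = -2 + 0.7·35 = 22.5; e = 21.5 − 22.5 = -1
x=40: ŷ = -2 + 0.7·40 = 26; e = 26.5 − 26 = 0.5
x=45: ŷ = -2 + 0.7·45 = 29.5; e = 28.5 − 29.5 = -1
x=50: ŷ = -2 + 0.7·50 = 33; e = 33.5 − 33 = 0.5
Largest |e| is 1.5 at x = 25, residual 1.5.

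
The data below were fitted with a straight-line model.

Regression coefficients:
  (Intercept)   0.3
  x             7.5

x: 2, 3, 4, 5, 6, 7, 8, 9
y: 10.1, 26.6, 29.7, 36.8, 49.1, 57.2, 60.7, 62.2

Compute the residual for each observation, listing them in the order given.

-5.2, 3.8, -0.6, -1, 3.8, 4.4, 0.4, -5.6

x=2: ŷ = 0.3 + 7.5·2 = 15.3; e = 10.1 − 15.3 = -5.2
x=3: ŷ = 0.3 + 7.5·3 = 22.8; e = 26.6 − 22.8 = 3.8
x=4: ŷ = 0.3 + 7.5·4 = 30.3; e = 29.7 − 30.3 = -0.6
x=5: ŷ = 0.3 + 7.5·5 = 37.8; e = 36.8 − 37.8 = -1
x=6: ŷ = 0.3 + 7.5·6 = 45.3; e = 49.1 − 45.3 = 3.8
x=7: ŷ = 0.3 + 7.5·7 = 52.8; e = 57.2 − 52.8 = 4.4
x=8: ŷ = 0.3 + 7.5·8 = 60.3; e = 60.7 − 60.3 = 0.4
x=9: ŷ = 0.3 + 7.5·9 = 67.8; e = 62.2 − 67.8 = -5.6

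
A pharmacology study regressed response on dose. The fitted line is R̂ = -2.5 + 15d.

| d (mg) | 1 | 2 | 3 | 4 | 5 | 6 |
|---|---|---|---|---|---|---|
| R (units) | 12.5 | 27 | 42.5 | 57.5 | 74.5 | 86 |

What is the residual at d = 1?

R̂ = -2.5 + 15·1 = 12.5
e = 12.5 − 12.5 = 0

e = 0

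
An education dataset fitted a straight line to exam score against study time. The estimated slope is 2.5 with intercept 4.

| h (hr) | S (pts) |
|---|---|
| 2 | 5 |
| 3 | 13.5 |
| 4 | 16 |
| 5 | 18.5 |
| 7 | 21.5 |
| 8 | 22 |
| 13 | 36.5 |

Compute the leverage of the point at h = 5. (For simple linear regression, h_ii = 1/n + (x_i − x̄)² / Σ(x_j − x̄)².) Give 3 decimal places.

h = 0.155

h̄ = (2 + 3 + 4 + 5 + 7 + 8 + 13)/7 = 6
Σ(h − h̄)² = 16 + 9 + 4 + 1 + 1 + 4 + 49 = 84
h = 1/7 + (-1)²/84 = 0.142857 + 0.0119048 = 0.155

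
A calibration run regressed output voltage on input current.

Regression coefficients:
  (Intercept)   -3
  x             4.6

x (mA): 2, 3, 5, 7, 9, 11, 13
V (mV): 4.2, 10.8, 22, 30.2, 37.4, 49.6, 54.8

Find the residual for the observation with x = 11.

ŷ = -3 + 4.6·11 = 47.6
r = 49.6 − 47.6 = 2

r = 2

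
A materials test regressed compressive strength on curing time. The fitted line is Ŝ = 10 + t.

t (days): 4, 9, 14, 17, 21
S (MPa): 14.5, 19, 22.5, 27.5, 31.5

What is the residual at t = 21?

e = 0.5

Ŝ = 10 + 21 = 31
e = 31.5 − 31 = 0.5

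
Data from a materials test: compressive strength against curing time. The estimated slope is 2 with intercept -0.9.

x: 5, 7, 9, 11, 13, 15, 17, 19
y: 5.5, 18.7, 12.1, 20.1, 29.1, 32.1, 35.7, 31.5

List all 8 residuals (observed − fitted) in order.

-3.6, 5.6, -5, -1, 4, 3, 2.6, -5.6

x=5: ŷ = -0.9 + 2·5 = 9.1; r = 5.5 − 9.1 = -3.6
x=7: ŷ = -0.9 + 2·7 = 13.1; r = 18.7 − 13.1 = 5.6
x=9: ŷ = -0.9 + 2·9 = 17.1; r = 12.1 − 17.1 = -5
x=11: ŷ = -0.9 + 2·11 = 21.1; r = 20.1 − 21.1 = -1
x=13: ŷ = -0.9 + 2·13 = 25.1; r = 29.1 − 25.1 = 4
x=15: ŷ = -0.9 + 2·15 = 29.1; r = 32.1 − 29.1 = 3
x=17: ŷ = -0.9 + 2·17 = 33.1; r = 35.7 − 33.1 = 2.6
x=19: ŷ = -0.9 + 2·19 = 37.1; r = 31.5 − 37.1 = -5.6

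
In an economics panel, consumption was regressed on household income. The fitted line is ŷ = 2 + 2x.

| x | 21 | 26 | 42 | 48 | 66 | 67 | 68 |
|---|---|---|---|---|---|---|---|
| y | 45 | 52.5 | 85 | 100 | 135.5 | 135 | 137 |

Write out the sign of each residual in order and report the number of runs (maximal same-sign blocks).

x=21: ŷ = 2 + 2·21 = 44; r = 45 − 44 = 1
x=26: ŷ = 2 + 2·26 = 54; r = 52.5 − 54 = -1.5
x=42: ŷ = 2 + 2·42 = 86; r = 85 − 86 = -1
x=48: ŷ = 2 + 2·48 = 98; r = 100 − 98 = 2
x=66: ŷ = 2 + 2·66 = 134; r = 135.5 − 134 = 1.5
x=67: ŷ = 2 + 2·67 = 136; r = 135 − 136 = -1
x=68: ŷ = 2 + 2·68 = 138; r = 137 − 138 = -1
Signs: + − − + + − −
Runs: +×1, −×2, +×2, −×2 → 4

4 runs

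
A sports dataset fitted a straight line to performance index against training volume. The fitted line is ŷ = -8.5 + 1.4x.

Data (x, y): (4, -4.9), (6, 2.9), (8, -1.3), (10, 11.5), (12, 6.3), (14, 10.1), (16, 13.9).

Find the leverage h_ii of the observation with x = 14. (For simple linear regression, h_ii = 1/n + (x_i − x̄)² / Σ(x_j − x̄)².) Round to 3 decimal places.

x̄ = (4 + 6 + 8 + 10 + 12 + 14 + 16)/7 = 10
Σ(x − x̄)² = 36 + 16 + 4 + 0 + 4 + 16 + 36 = 112
h = 1/7 + (4)²/112 = 0.142857 + 0.142857 = 0.286

h = 0.286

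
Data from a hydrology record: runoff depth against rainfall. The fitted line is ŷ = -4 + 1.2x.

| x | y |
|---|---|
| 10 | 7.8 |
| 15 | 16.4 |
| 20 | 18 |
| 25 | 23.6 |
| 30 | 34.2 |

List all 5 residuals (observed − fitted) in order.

-0.2, 2.4, -2, -2.4, 2.2

x=10: ŷ = -4 + 1.2·10 = 8; r = 7.8 − 8 = -0.2
x=15: ŷ = -4 + 1.2·15 = 14; r = 16.4 − 14 = 2.4
x=20: ŷ = -4 + 1.2·20 = 20; r = 18 − 20 = -2
x=25: ŷ = -4 + 1.2·25 = 26; r = 23.6 − 26 = -2.4
x=30: ŷ = -4 + 1.2·30 = 32; r = 34.2 − 32 = 2.2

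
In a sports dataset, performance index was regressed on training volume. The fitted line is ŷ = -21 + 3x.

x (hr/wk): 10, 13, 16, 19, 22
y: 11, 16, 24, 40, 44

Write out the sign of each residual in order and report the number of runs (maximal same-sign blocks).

x=10: ŷ = -21 + 3·10 = 9; e = 11 − 9 = 2
x=13: ŷ = -21 + 3·13 = 18; e = 16 − 18 = -2
x=16: ŷ = -21 + 3·16 = 27; e = 24 − 27 = -3
x=19: ŷ = -21 + 3·19 = 36; e = 40 − 36 = 4
x=22: ŷ = -21 + 3·22 = 45; e = 44 − 45 = -1
Signs: + − − + −
Runs: +×1, −×2, +×1, −×1 → 4

4 runs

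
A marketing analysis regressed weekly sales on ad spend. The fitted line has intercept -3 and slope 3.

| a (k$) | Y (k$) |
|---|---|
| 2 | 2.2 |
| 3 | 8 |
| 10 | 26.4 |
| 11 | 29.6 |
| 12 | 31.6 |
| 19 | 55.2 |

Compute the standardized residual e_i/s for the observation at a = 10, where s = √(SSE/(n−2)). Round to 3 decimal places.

a=2: Ŷ = -3 + 3·2 = 3; e = 2.2 − 3 = -0.8
a=3: Ŷ = -3 + 3·3 = 6; e = 8 − 6 = 2
a=10: Ŷ = -3 + 3·10 = 27; e = 26.4 − 27 = -0.6
a=11: Ŷ = -3 + 3·11 = 30; e = 29.6 − 30 = -0.4
a=12: Ŷ = -3 + 3·12 = 33; e = 31.6 − 33 = -1.4
a=19: Ŷ = -3 + 3·19 = 54; e = 55.2 − 54 = 1.2
SSE = 0.64 + 4 + 0.36 + 0.16 + 1.96 + 1.44 = 8.56
s = √(8.56/4) = 1.46287
e/s = -0.6 / 1.46287 = -0.410

-0.410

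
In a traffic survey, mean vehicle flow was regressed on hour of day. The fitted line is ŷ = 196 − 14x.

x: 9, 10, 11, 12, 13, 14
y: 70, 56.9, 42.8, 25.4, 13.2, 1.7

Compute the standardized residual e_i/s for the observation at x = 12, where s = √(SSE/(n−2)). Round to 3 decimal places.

-1.518

x=9: ŷ = 196 − 14·9 = 70; e = 70 − 70 = 0
x=10: ŷ = 196 − 14·10 = 56; e = 56.9 − 56 = 0.9
x=11: ŷ = 196 − 14·11 = 42; e = 42.8 − 42 = 0.8
x=12: ŷ = 196 − 14·12 = 28; e = 25.4 − 28 = -2.6
x=13: ŷ = 196 − 14·13 = 14; e = 13.2 − 14 = -0.8
x=14: ŷ = 196 − 14·14 = 0; e = 1.7 − 0 = 1.7
SSE = 0 + 0.81 + 0.64 + 6.76 + 0.64 + 2.89 = 11.74
s = √(11.74/4) = 1.71318
e/s = -2.6 / 1.71318 = -1.518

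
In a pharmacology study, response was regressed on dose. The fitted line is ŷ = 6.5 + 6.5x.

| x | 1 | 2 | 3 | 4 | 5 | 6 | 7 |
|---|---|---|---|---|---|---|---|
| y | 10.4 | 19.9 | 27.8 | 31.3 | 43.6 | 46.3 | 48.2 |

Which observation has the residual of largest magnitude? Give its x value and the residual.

x=1: ŷ = 6.5 + 6.5·1 = 13; r = 10.4 − 13 = -2.6
x=2: ŷ = 6.5 + 6.5·2 = 19.5; r = 19.9 − 19.5 = 0.4
x=3: ŷ = 6.5 + 6.5·3 = 26; r = 27.8 − 26 = 1.8
x=4: ŷ = 6.5 + 6.5·4 = 32.5; r = 31.3 − 32.5 = -1.2
x=5: ŷ = 6.5 + 6.5·5 = 39; r = 43.6 − 39 = 4.6
x=6: ŷ = 6.5 + 6.5·6 = 45.5; r = 46.3 − 45.5 = 0.8
x=7: ŷ = 6.5 + 6.5·7 = 52; r = 48.2 − 52 = -3.8
Largest |r| is 4.6 at x = 5, residual 4.6.

x = 5, r = 4.6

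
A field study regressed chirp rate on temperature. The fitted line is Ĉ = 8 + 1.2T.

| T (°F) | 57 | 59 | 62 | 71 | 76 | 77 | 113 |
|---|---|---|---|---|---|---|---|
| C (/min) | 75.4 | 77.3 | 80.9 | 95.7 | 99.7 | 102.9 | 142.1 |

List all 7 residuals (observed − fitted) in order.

T=57: Ĉ = 8 + 1.2·57 = 76.4; e = 75.4 − 76.4 = -1
T=59: Ĉ = 8 + 1.2·59 = 78.8; e = 77.3 − 78.8 = -1.5
T=62: Ĉ = 8 + 1.2·62 = 82.4; e = 80.9 − 82.4 = -1.5
T=71: Ĉ = 8 + 1.2·71 = 93.2; e = 95.7 − 93.2 = 2.5
T=76: Ĉ = 8 + 1.2·76 = 99.2; e = 99.7 − 99.2 = 0.5
T=77: Ĉ = 8 + 1.2·77 = 100.4; e = 102.9 − 100.4 = 2.5
T=113: Ĉ = 8 + 1.2·113 = 143.6; e = 142.1 − 143.6 = -1.5

-1, -1.5, -1.5, 2.5, 0.5, 2.5, -1.5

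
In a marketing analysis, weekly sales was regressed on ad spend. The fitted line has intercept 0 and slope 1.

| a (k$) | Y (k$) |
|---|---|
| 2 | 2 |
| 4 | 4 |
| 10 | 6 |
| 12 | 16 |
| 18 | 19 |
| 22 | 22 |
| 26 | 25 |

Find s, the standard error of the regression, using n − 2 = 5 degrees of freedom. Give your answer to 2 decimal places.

a=2: Ŷ = 2 = 2; r = 2 − 2 = 0
a=4: Ŷ = 4 = 4; r = 4 − 4 = 0
a=10: Ŷ = 10 = 10; r = 6 − 10 = -4
a=12: Ŷ = 12 = 12; r = 16 − 12 = 4
a=18: Ŷ = 18 = 18; r = 19 − 18 = 1
a=22: Ŷ = 22 = 22; r = 22 − 22 = 0
a=26: Ŷ = 26 = 26; r = 25 − 26 = -1
SSE = 0 + 0 + 16 + 16 + 1 + 0 + 1 = 34
s = √(34/5) = √6.8 ≈ 2.61

s = 2.61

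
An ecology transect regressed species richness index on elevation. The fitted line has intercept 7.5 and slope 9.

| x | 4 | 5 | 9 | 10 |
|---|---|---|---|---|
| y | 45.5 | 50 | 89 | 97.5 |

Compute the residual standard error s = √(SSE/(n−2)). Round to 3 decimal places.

s = 2.291

x=4: ŷ = 7.5 + 9·4 = 43.5; e = 45.5 − 43.5 = 2
x=5: ŷ = 7.5 + 9·5 = 52.5; e = 50 − 52.5 = -2.5
x=9: ŷ = 7.5 + 9·9 = 88.5; e = 89 − 88.5 = 0.5
x=10: ŷ = 7.5 + 9·10 = 97.5; e = 97.5 − 97.5 = 0
SSE = 4 + 6.25 + 0.25 + 0 = 10.5
s = √(10.5/2) = √5.25 ≈ 2.291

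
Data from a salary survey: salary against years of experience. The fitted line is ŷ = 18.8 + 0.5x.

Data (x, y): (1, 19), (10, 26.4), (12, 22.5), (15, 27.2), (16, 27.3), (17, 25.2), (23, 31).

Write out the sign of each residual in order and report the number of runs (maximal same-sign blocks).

x=1: ŷ = 18.8 + 0.5·1 = 19.3; e = 19 − 19.3 = -0.3
x=10: ŷ = 18.8 + 0.5·10 = 23.8; e = 26.4 − 23.8 = 2.6
x=12: ŷ = 18.8 + 0.5·12 = 24.8; e = 22.5 − 24.8 = -2.3
x=15: ŷ = 18.8 + 0.5·15 = 26.3; e = 27.2 − 26.3 = 0.9
x=16: ŷ = 18.8 + 0.5·16 = 26.8; e = 27.3 − 26.8 = 0.5
x=17: ŷ = 18.8 + 0.5·17 = 27.3; e = 25.2 − 27.3 = -2.1
x=23: ŷ = 18.8 + 0.5·23 = 30.3; e = 31 − 30.3 = 0.7
Signs: − + − + + − +
Runs: −×1, +×1, −×1, +×2, −×1, +×1 → 6

6 runs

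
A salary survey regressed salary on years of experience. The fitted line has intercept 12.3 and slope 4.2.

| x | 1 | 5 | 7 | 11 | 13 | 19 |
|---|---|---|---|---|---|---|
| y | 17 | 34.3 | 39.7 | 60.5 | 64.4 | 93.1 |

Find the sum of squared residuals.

SSE = 16.5

x=1: ŷ = 12.3 + 4.2·1 = 16.5; e = 17 − 16.5 = 0.5
x=5: ŷ = 12.3 + 4.2·5 = 33.3; e = 34.3 − 33.3 = 1
x=7: ŷ = 12.3 + 4.2·7 = 41.7; e = 39.7 − 41.7 = -2
x=11: ŷ = 12.3 + 4.2·11 = 58.5; e = 60.5 − 58.5 = 2
x=13: ŷ = 12.3 + 4.2·13 = 66.9; e = 64.4 − 66.9 = -2.5
x=19: ŷ = 12.3 + 4.2·19 = 92.1; e = 93.1 − 92.1 = 1
SSE = 0.25 + 1 + 4 + 4 + 6.25 + 1 = 16.5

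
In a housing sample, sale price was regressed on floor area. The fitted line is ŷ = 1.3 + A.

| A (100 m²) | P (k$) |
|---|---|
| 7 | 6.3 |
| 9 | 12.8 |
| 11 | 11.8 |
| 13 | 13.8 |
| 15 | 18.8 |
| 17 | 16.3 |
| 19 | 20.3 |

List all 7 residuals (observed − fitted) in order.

-2, 2.5, -0.5, -0.5, 2.5, -2, 0

A=7: ŷ = 1.3 + 7 = 8.3; e = 6.3 − 8.3 = -2
A=9: ŷ = 1.3 + 9 = 10.3; e = 12.8 − 10.3 = 2.5
A=11: ŷ = 1.3 + 11 = 12.3; e = 11.8 − 12.3 = -0.5
A=13: ŷ = 1.3 + 13 = 14.3; e = 13.8 − 14.3 = -0.5
A=15: ŷ = 1.3 + 15 = 16.3; e = 18.8 − 16.3 = 2.5
A=17: ŷ = 1.3 + 17 = 18.3; e = 16.3 − 18.3 = -2
A=19: ŷ = 1.3 + 19 = 20.3; e = 20.3 − 20.3 = 0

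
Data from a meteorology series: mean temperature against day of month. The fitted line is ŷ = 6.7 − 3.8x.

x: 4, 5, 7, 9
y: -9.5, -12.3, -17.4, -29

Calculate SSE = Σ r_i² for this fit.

x=4: ŷ = 6.7 − 3.8·4 = -8.5; r = -9.5 − (-8.5) = -1
x=5: ŷ = 6.7 − 3.8·5 = -12.3; r = -12.3 − (-12.3) = 0
x=7: ŷ = 6.7 − 3.8·7 = -19.9; r = -17.4 − (-19.9) = 2.5
x=9: ŷ = 6.7 − 3.8·9 = -27.5; r = -29 − (-27.5) = -1.5
SSE = 1 + 0 + 6.25 + 2.25 = 9.5

SSE = 9.5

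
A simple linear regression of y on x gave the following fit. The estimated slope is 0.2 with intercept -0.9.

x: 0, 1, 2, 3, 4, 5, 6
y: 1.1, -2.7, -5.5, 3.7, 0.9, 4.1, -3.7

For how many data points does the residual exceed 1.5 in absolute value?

6

x=0: ŷ = -0.9 + 0.2·0 = -0.9; r = 1.1 − (-0.9) = 2
x=1: ŷ = -0.9 + 0.2·1 = -0.7; r = -2.7 − (-0.7) = -2
x=2: ŷ = -0.9 + 0.2·2 = -0.5; r = -5.5 − (-0.5) = -5
x=3: ŷ = -0.9 + 0.2·3 = -0.3; r = 3.7 − (-0.3) = 4
x=4: ŷ = -0.9 + 0.2·4 = -0.1; r = 0.9 − (-0.1) = 1
x=5: ŷ = -0.9 + 0.2·5 = 0.1; r = 4.1 − 0.1 = 4
x=6: ŷ = -0.9 + 0.2·6 = 0.3; r = -3.7 − 0.3 = -4
|r| > 1.5: x=0 (|r|=2), x=1 (|r|=2), x=2 (|r|=5), x=3 (|r|=4), x=5 (|r|=4), x=6 (|r|=4) → 6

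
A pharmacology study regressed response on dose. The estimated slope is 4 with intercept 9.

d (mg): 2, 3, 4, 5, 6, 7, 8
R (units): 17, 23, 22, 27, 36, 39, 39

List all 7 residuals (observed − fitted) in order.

0, 2, -3, -2, 3, 2, -2

d=2: R̂ = 9 + 4·2 = 17; e = 17 − 17 = 0
d=3: R̂ = 9 + 4·3 = 21; e = 23 − 21 = 2
d=4: R̂ = 9 + 4·4 = 25; e = 22 − 25 = -3
d=5: R̂ = 9 + 4·5 = 29; e = 27 − 29 = -2
d=6: R̂ = 9 + 4·6 = 33; e = 36 − 33 = 3
d=7: R̂ = 9 + 4·7 = 37; e = 39 − 37 = 2
d=8: R̂ = 9 + 4·8 = 41; e = 39 − 41 = -2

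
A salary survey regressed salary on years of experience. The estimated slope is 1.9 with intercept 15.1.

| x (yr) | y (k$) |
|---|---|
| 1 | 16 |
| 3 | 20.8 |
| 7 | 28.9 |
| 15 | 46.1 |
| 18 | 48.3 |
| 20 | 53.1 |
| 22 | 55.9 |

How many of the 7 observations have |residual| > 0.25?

5

x=1: ŷ = 15.1 + 1.9·1 = 17; e = 16 − 17 = -1
x=3: ŷ = 15.1 + 1.9·3 = 20.8; e = 20.8 − 20.8 = 0
x=7: ŷ = 15.1 + 1.9·7 = 28.4; e = 28.9 − 28.4 = 0.5
x=15: ŷ = 15.1 + 1.9·15 = 43.6; e = 46.1 − 43.6 = 2.5
x=18: ŷ = 15.1 + 1.9·18 = 49.3; e = 48.3 − 49.3 = -1
x=20: ŷ = 15.1 + 1.9·20 = 53.1; e = 53.1 − 53.1 = 0
x=22: ŷ = 15.1 + 1.9·22 = 56.9; e = 55.9 − 56.9 = -1
|e| > 0.25: x=1 (|e|=1), x=7 (|e|=0.5), x=15 (|e|=2.5), x=18 (|e|=1), x=22 (|e|=1) → 5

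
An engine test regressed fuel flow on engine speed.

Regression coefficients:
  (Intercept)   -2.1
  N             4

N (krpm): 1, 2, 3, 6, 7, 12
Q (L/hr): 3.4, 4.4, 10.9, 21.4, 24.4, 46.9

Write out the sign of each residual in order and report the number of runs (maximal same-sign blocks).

5 runs

N=1: ŷ = -2.1 + 4·1 = 1.9; r = 3.4 − 1.9 = 1.5
N=2: ŷ = -2.1 + 4·2 = 5.9; r = 4.4 − 5.9 = -1.5
N=3: ŷ = -2.1 + 4·3 = 9.9; r = 10.9 − 9.9 = 1
N=6: ŷ = -2.1 + 4·6 = 21.9; r = 21.4 − 21.9 = -0.5
N=7: ŷ = -2.1 + 4·7 = 25.9; r = 24.4 − 25.9 = -1.5
N=12: ŷ = -2.1 + 4·12 = 45.9; r = 46.9 − 45.9 = 1
Signs: + − + − − +
Runs: +×1, −×1, +×1, −×2, +×1 → 5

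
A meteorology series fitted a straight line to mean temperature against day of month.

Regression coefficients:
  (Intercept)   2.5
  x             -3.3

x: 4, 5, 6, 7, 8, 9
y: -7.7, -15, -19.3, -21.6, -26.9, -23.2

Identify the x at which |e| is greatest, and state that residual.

x=4: ŷ = 2.5 − 3.3·4 = -10.7; e = -7.7 − (-10.7) = 3
x=5: ŷ = 2.5 − 3.3·5 = -14; e = -15 − (-14) = -1
x=6: ŷ = 2.5 − 3.3·6 = -17.3; e = -19.3 − (-17.3) = -2
x=7: ŷ = 2.5 − 3.3·7 = -20.6; e = -21.6 − (-20.6) = -1
x=8: ŷ = 2.5 − 3.3·8 = -23.9; e = -26.9 − (-23.9) = -3
x=9: ŷ = 2.5 − 3.3·9 = -27.2; e = -23.2 − (-27.2) = 4
Largest |e| is 4 at x = 9, residual 4.

x = 9, e = 4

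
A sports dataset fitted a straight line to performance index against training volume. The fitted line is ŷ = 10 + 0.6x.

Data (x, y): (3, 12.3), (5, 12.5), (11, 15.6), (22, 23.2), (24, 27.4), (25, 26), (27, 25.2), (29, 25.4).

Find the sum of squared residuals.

x=3: ŷ = 10 + 0.6·3 = 11.8; e = 12.3 − 11.8 = 0.5
x=5: ŷ = 10 + 0.6·5 = 13; e = 12.5 − 13 = -0.5
x=11: ŷ = 10 + 0.6·11 = 16.6; e = 15.6 − 16.6 = -1
x=22: ŷ = 10 + 0.6·22 = 23.2; e = 23.2 − 23.2 = 0
x=24: ŷ = 10 + 0.6·24 = 24.4; e = 27.4 − 24.4 = 3
x=25: ŷ = 10 + 0.6·25 = 25; e = 26 − 25 = 1
x=27: ŷ = 10 + 0.6·27 = 26.2; e = 25.2 − 26.2 = -1
x=29: ŷ = 10 + 0.6·29 = 27.4; e = 25.4 − 27.4 = -2
SSE = 0.25 + 0.25 + 1 + 0 + 9 + 1 + 1 + 4 = 16.5

SSE = 16.5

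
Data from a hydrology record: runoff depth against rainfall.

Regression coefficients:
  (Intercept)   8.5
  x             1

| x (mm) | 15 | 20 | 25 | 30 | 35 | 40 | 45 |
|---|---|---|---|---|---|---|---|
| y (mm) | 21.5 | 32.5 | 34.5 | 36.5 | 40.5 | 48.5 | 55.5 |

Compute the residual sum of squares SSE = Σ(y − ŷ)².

x=15: ŷ = 8.5 + 15 = 23.5; e = 21.5 − 23.5 = -2
x=20: ŷ = 8.5 + 20 = 28.5; e = 32.5 − 28.5 = 4
x=25: ŷ = 8.5 + 25 = 33.5; e = 34.5 − 33.5 = 1
x=30: ŷ = 8.5 + 30 = 38.5; e = 36.5 − 38.5 = -2
x=35: ŷ = 8.5 + 35 = 43.5; e = 40.5 − 43.5 = -3
x=40: ŷ = 8.5 + 40 = 48.5; e = 48.5 − 48.5 = 0
x=45: ŷ = 8.5 + 45 = 53.5; e = 55.5 − 53.5 = 2
SSE = 4 + 16 + 1 + 4 + 9 + 0 + 4 = 38

SSE = 38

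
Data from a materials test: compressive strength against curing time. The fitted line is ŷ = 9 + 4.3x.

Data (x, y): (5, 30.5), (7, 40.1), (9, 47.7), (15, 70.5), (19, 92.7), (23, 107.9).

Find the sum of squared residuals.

SSE = 14

x=5: ŷ = 9 + 4.3·5 = 30.5; e = 30.5 − 30.5 = 0
x=7: ŷ = 9 + 4.3·7 = 39.1; e = 40.1 − 39.1 = 1
x=9: ŷ = 9 + 4.3·9 = 47.7; e = 47.7 − 47.7 = 0
x=15: ŷ = 9 + 4.3·15 = 73.5; e = 70.5 − 73.5 = -3
x=19: ŷ = 9 + 4.3·19 = 90.7; e = 92.7 − 90.7 = 2
x=23: ŷ = 9 + 4.3·23 = 107.9; e = 107.9 − 107.9 = 0
SSE = 0 + 1 + 0 + 9 + 4 + 0 = 14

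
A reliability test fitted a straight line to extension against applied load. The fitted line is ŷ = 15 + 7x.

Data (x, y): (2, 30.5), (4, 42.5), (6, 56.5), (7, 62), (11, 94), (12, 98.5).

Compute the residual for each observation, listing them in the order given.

1.5, -0.5, -0.5, -2, 2, -0.5

x=2: ŷ = 15 + 7·2 = 29; r = 30.5 − 29 = 1.5
x=4: ŷ = 15 + 7·4 = 43; r = 42.5 − 43 = -0.5
x=6: ŷ = 15 + 7·6 = 57; r = 56.5 − 57 = -0.5
x=7: ŷ = 15 + 7·7 = 64; r = 62 − 64 = -2
x=11: ŷ = 15 + 7·11 = 92; r = 94 − 92 = 2
x=12: ŷ = 15 + 7·12 = 99; r = 98.5 − 99 = -0.5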